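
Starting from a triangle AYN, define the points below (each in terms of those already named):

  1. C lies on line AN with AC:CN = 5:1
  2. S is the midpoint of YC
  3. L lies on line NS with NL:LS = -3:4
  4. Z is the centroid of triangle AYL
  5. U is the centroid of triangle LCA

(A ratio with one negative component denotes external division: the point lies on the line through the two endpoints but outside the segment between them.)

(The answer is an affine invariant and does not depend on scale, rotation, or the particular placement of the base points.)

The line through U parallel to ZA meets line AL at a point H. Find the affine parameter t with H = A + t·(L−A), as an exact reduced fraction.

Assign A = (0, 0), Y = (1, 0), N = (0, 1) — the answer is frame-independent, so this choice is without loss of generality.
1. C lies on line AN with AC:CN = 5:1 ⇒ C = (0, 5/6)
2. S is the midpoint of YC ⇒ S = (1/2, 5/12)
3. L lies on line NS with NL:LS = -3:4 ⇒ L = (-3/2, 11/4)
4. Z is the centroid of triangle AYL ⇒ Z = (-1/6, 11/12)
5. U is the centroid of triangle LCA ⇒ U = (-1/2, 43/36)
through U parallel to ZA: direction (1/6, -11/12); meets AL at H = (-14/33, 7/9)
H = A + t·(L−A) with t = 28/99

t = 28/99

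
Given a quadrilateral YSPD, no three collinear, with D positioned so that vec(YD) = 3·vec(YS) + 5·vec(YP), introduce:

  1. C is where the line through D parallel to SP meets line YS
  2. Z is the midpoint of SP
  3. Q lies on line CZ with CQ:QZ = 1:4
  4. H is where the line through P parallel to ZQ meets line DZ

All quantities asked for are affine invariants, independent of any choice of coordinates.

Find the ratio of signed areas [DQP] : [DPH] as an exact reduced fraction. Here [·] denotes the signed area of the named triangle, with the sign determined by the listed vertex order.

[DQP]:[DPH] = -82/9

Set Y = (0, 0), S = (1, 0), P = (0, 1), D = (3, 5); any affine frame gives the same invariant.
1. C is where the line through D parallel to SP meets line YS ⇒ C = (8, 0)
2. Z is the midpoint of SP ⇒ Z = (1/2, 1/2)
3. Q lies on line CZ with CQ:QZ = 1:4 ⇒ Q = (13/2, 1/10)
4. H is where the line through P parallel to ZQ meets line DZ ⇒ H = (3/4, 19/20)
2·[DQP] = -287/10, 2·[DPH] = 63/20
[DQP]:[DPH] = -287/10:63/20 = -82/9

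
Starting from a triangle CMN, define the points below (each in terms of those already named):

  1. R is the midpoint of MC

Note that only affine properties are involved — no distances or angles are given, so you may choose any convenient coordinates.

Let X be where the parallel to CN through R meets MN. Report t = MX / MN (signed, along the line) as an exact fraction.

Set C = (0, 0), M = (1, 0), N = (0, 1); any affine frame gives the same invariant.
1. R is the midpoint of MC ⇒ R = (1/2, 0)
through R parallel to CN: direction (0, 1); meets MN at X = (1/2, 1/2)
X = M + t·(N−M) with t = 1/2

t = 1/2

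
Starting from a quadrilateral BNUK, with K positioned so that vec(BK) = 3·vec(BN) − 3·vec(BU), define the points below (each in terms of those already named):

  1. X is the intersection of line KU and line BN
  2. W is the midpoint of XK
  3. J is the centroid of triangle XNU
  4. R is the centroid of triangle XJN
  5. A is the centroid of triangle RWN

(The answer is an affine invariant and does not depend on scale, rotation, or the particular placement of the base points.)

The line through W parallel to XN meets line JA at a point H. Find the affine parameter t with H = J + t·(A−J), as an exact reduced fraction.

Choose coordinates B = (0, 0), N = (1, 0), U = (0, 1), K = (3, -3).
1. X is the intersection of line KU and line BN ⇒ X = (3/4, 0)
2. W is the midpoint of XK ⇒ W = (15/8, -3/2)
3. J is the centroid of triangle XNU ⇒ J = (7/12, 1/3)
4. R is the centroid of triangle XJN ⇒ R = (7/9, 1/9)
5. A is the centroid of triangle RWN ⇒ A = (263/216, -25/54)
through W parallel to XN: direction (1/4, 0); meets JA at H = (703/344, -3/2)
H = J + t·(A−J) with t = 99/43

t = 99/43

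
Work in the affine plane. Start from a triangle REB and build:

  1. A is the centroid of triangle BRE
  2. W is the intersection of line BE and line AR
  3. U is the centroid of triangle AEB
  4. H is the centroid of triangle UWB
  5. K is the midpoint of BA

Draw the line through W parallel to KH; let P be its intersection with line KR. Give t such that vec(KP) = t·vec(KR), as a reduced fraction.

t = 2/11

Set R = (0, 0), E = (1, 0), B = (0, 1); any affine frame gives the same invariant.
1. A is the centroid of triangle BRE ⇒ A = (1/3, 1/3)
2. W is the intersection of line BE and line AR ⇒ W = (1/2, 1/2)
3. U is the centroid of triangle AEB ⇒ U = (4/9, 4/9)
4. H is the centroid of triangle UWB ⇒ H = (17/54, 35/54)
5. K is the midpoint of BA ⇒ K = (1/6, 2/3)
through W parallel to KH: direction (4/27, -1/54); meets KR at P = (3/22, 6/11)
P = K + t·(R−K) with t = 2/11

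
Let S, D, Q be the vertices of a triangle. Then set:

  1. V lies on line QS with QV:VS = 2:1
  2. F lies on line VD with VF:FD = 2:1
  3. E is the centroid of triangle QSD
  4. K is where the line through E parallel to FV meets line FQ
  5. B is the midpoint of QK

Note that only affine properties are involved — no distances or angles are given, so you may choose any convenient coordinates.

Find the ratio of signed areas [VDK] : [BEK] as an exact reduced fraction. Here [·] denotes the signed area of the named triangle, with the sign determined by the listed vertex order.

[VDK]:[BEK] = 9/5

Set S = (0, 0), D = (1, 0), Q = (0, 1); any affine frame gives the same invariant.
1. V lies on line QS with QV:VS = 2:1 ⇒ V = (0, 1/3)
2. F lies on line VD with VF:FD = 2:1 ⇒ F = (2/3, 1/9)
3. E is the centroid of triangle QSD ⇒ E = (1/3, 1/3)
4. K is where the line through E parallel to FV meets line FQ ⇒ K = (5/9, 7/27)
5. B is the midpoint of QK ⇒ B = (5/18, 17/27)
2·[VDK] = 1/9, 2·[BEK] = 5/81
[VDK]:[BEK] = 1/9:5/81 = 9/5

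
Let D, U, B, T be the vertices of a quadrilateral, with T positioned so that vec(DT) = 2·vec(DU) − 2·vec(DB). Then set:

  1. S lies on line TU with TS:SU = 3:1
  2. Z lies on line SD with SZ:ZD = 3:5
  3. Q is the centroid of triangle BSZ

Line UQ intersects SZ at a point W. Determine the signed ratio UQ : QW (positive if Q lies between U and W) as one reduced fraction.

Choose coordinates D = (0, 0), U = (1, 0), B = (0, 1), T = (2, -2).
1. S lies on line TU with TS:SU = 3:1 ⇒ S = (5/4, -1/2)
2. Z lies on line SD with SZ:ZD = 3:5 ⇒ Z = (25/32, -5/16)
3. Q is the centroid of triangle BSZ ⇒ Q = (65/96, 1/16)
line UQ meets SZ at W = (-15/16, 3/8)
Q = U + t·(W−U) with t = 1/6, so UQ:QW = 1/6:5/6

UQ:QW = 1/5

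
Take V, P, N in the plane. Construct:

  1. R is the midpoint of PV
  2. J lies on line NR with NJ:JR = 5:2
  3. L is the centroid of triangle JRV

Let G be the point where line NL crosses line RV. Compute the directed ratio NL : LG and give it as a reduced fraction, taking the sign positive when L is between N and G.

NL:LG = 19/2

Work in coordinates with V = (0, 0), P = (1, 0), N = (0, 1).
1. R is the midpoint of PV ⇒ R = (1/2, 0)
2. J lies on line NR with NJ:JR = 5:2 ⇒ J = (5/14, 2/7)
3. L is the centroid of triangle JRV ⇒ L = (2/7, 2/21)
line NL meets RV at G = (6/19, 0)
L = N + t·(G−N) with t = 19/21, so NL:LG = 19/21:2/21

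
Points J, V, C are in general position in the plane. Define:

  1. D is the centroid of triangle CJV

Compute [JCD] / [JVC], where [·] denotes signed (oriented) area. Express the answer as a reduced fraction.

[JCD]:[JVC] = -1/3

Work in coordinates with J = (0, 0), V = (1, 0), C = (0, 1).
1. D is the centroid of triangle CJV ⇒ D = (1/3, 1/3)
2·[JCD] = -1/3, 2·[JVC] = 1
[JCD]:[JVC] = -1/3:1 = -1/3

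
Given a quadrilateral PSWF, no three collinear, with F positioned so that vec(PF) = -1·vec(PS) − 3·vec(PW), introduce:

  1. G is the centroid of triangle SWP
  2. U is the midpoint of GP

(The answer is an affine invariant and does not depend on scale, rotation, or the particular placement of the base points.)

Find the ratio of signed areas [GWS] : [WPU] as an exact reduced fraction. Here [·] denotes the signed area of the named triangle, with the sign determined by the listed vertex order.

[GWS]:[WPU] = -2

Set P = (0, 0), S = (1, 0), W = (0, 1), F = (-1, -3); any affine frame gives the same invariant.
1. G is the centroid of triangle SWP ⇒ G = (1/3, 1/3)
2. U is the midpoint of GP ⇒ U = (1/6, 1/6)
2·[GWS] = -1/3, 2·[WPU] = 1/6
[GWS]:[WPU] = -1/3:1/6 = -2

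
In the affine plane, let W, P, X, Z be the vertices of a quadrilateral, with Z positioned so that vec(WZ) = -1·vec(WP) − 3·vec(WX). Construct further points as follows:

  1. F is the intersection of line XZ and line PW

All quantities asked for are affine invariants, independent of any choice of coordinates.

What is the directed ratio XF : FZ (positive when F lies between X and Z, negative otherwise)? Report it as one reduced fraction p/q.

XF:FZ = 1/3

Work in coordinates with W = (0, 0), P = (1, 0), X = (0, 1), Z = (-1, -3).
1. F is the intersection of line XZ and line PW ⇒ F = (-1/4, 0)
F = X + t·(Z−X) with t = 1/4, so XF:FZ = t:(1−t) = 1/4:3/4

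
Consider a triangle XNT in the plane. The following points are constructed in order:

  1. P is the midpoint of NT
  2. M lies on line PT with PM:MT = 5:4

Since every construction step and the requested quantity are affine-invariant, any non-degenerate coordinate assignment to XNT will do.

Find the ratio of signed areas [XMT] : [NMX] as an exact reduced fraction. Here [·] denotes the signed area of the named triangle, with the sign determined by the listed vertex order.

Set X = (0, 0), N = (1, 0), T = (0, 1); any affine frame gives the same invariant.
1. P is the midpoint of NT ⇒ P = (1/2, 1/2)
2. M lies on line PT with PM:MT = 5:4 ⇒ M = (2/9, 7/9)
2·[XMT] = 2/9, 2·[NMX] = 7/9
[XMT]:[NMX] = 2/9:7/9 = 2/7

[XMT]:[NMX] = 2/7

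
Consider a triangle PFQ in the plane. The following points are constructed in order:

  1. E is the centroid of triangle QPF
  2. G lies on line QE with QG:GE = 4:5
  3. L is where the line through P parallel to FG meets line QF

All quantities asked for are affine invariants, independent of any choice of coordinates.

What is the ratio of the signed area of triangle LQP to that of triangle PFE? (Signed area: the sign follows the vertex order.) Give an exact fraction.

Choose coordinates P = (0, 0), F = (1, 0), Q = (0, 1).
1. E is the centroid of triangle QPF ⇒ E = (1/3, 1/3)
2. G lies on line QE with QG:GE = 4:5 ⇒ G = (4/27, 19/27)
3. L is where the line through P parallel to FG meets line QF ⇒ L = (23/4, -19/4)
2·[LQP] = 23/4, 2·[PFE] = 1/3
[LQP]:[PFE] = 23/4:1/3 = 69/4

[LQP]:[PFE] = 69/4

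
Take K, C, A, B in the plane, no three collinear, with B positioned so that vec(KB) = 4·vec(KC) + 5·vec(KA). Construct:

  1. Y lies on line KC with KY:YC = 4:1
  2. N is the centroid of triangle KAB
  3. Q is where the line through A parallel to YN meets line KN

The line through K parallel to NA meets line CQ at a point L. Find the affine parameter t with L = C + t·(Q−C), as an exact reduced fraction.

Choose coordinates K = (0, 0), C = (1, 0), A = (0, 1), B = (4, 5).
1. Y lies on line KC with KY:YC = 4:1 ⇒ Y = (4/5, 0)
2. N is the centroid of triangle KAB ⇒ N = (4/3, 2)
3. Q is where the line through A parallel to YN meets line KN ⇒ Q = (-4/9, -2/3)
through K parallel to NA: direction (-4/3, -1); meets CQ at L = (-8/5, -6/5)
L = C + t·(Q−C) with t = 9/5

t = 9/5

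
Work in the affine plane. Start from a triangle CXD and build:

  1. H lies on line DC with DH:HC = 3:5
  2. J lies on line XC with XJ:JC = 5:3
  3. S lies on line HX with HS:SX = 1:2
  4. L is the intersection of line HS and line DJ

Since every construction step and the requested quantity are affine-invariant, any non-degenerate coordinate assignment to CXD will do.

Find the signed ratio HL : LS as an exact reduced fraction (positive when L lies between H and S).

Work in coordinates with C = (0, 0), X = (1, 0), D = (0, 1).
1. H lies on line DC with DH:HC = 3:5 ⇒ H = (0, 5/8)
2. J lies on line XC with XJ:JC = 5:3 ⇒ J = (3/8, 0)
3. S lies on line HX with HS:SX = 1:2 ⇒ S = (1/3, 5/12)
4. L is the intersection of line HS and line DJ ⇒ L = (9/49, 25/49)
L = H + t·(S−H) with t = 27/49, so HL:LS = t:(1−t) = 27/49:22/49

HL:LS = 27/22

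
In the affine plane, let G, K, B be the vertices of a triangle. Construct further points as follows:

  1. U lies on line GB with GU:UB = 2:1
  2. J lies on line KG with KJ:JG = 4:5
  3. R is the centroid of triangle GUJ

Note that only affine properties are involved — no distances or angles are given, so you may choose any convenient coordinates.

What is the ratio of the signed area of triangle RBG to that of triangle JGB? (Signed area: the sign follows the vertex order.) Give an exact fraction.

Assign G = (0, 0), K = (1, 0), B = (0, 1) — the answer is frame-independent, so this choice is without loss of generality.
1. U lies on line GB with GU:UB = 2:1 ⇒ U = (0, 2/3)
2. J lies on line KG with KJ:JG = 4:5 ⇒ J = (5/9, 0)
3. R is the centroid of triangle GUJ ⇒ R = (5/27, 2/9)
2·[RBG] = 5/27, 2·[JGB] = -5/9
[RBG]:[JGB] = 5/27:-5/9 = -1/3

[RBG]:[JGB] = -1/3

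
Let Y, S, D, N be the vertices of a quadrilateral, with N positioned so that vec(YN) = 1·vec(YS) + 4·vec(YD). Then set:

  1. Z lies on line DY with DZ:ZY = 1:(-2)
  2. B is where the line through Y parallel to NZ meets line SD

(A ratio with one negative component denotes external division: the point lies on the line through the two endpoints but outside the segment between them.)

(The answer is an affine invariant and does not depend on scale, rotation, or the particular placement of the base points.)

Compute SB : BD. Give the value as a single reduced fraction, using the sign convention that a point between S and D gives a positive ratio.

Choose coordinates Y = (0, 0), S = (1, 0), D = (0, 1), N = (1, 4).
1. Z lies on line DY with DZ:ZY = 1:(-2) ⇒ Z = (0, 2)
2. B is where the line through Y parallel to NZ meets line SD ⇒ B = (1/3, 2/3)
B = S + t·(D−S) with t = 2/3, so SB:BD = t:(1−t) = 2/3:1/3

SB:BD = 2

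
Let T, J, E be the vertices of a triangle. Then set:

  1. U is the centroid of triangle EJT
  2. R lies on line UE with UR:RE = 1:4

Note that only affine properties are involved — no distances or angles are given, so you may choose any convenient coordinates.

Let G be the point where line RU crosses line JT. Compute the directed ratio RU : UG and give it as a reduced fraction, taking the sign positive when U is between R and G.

RU:UG = 2/5

Set T = (0, 0), J = (1, 0), E = (0, 1); any affine frame gives the same invariant.
1. U is the centroid of triangle EJT ⇒ U = (1/3, 1/3)
2. R lies on line UE with UR:RE = 1:4 ⇒ R = (4/15, 7/15)
line RU meets JT at G = (1/2, 0)
U = R + t·(G−R) with t = 2/7, so RU:UG = 2/7:5/7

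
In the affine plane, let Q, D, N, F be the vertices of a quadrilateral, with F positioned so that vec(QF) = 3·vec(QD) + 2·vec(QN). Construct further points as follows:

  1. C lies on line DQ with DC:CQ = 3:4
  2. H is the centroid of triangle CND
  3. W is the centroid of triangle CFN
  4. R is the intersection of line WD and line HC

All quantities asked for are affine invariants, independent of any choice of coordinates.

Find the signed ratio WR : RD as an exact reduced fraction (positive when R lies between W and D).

WR:RD = -16/9

Work in coordinates with Q = (0, 0), D = (1, 0), N = (0, 1), F = (3, 2).
1. C lies on line DQ with DC:CQ = 3:4 ⇒ C = (4/7, 0)
2. H is the centroid of triangle CND ⇒ H = (11/21, 1/3)
3. W is the centroid of triangle CFN ⇒ W = (25/21, 1)
4. R is the intersection of line WD and line HC ⇒ R = (37/49, -9/7)
R = W + t·(D−W) with t = 16/7, so WR:RD = t:(1−t) = 16/7:-9/7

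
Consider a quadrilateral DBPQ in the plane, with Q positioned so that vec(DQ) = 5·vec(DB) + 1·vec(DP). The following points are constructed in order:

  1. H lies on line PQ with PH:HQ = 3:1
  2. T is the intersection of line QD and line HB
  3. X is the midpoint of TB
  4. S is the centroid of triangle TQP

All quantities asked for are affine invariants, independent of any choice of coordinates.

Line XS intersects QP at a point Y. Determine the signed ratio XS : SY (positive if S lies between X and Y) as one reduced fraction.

XS:SY = 16/5

Set D = (0, 0), B = (1, 0), P = (0, 1), Q = (5, 1); any affine frame gives the same invariant.
1. H lies on line PQ with PH:HQ = 3:1 ⇒ H = (15/4, 1)
2. T is the intersection of line QD and line HB ⇒ T = (20/9, 4/9)
3. X is the midpoint of TB ⇒ X = (29/18, 2/9)
4. S is the centroid of triangle TQP ⇒ S = (65/27, 22/27)
line XS meets QP at Y = (85/32, 1)
S = X + t·(Y−X) with t = 16/21, so XS:SY = 16/21:5/21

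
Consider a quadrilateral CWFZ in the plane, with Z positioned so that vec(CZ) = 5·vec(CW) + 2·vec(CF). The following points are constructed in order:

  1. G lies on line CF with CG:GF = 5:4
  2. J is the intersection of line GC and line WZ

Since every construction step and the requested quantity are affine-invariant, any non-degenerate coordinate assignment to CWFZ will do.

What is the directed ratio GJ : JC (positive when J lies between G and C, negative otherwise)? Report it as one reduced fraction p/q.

GJ:JC = -19/9

Choose coordinates C = (0, 0), W = (1, 0), F = (0, 1), Z = (5, 2).
1. G lies on line CF with CG:GF = 5:4 ⇒ G = (0, 5/9)
2. J is the intersection of line GC and line WZ ⇒ J = (0, -1/2)
J = G + t·(C−G) with t = 19/10, so GJ:JC = t:(1−t) = 19/10:-9/10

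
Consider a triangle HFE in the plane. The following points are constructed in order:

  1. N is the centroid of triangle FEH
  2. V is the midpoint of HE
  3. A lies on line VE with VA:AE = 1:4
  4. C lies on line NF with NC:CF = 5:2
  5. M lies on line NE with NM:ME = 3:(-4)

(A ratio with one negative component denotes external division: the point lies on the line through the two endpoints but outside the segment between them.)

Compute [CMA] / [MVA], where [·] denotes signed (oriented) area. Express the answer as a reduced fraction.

Assign H = (0, 0), F = (1, 0), E = (0, 1) — the answer is frame-independent, so this choice is without loss of generality.
1. N is the centroid of triangle FEH ⇒ N = (1/3, 1/3)
2. V is the midpoint of HE ⇒ V = (0, 1/2)
3. A lies on line VE with VA:AE = 1:4 ⇒ A = (0, 3/5)
4. C lies on line NF with NC:CF = 5:2 ⇒ C = (17/21, 2/21)
5. M lies on line NE with NM:ME = 3:(-4) ⇒ M = (4/3, -5/3)
2·[CMA] = -122/105, 2·[MVA] = -2/15
[CMA]:[MVA] = -122/105:-2/15 = 61/7

[CMA]:[MVA] = 61/7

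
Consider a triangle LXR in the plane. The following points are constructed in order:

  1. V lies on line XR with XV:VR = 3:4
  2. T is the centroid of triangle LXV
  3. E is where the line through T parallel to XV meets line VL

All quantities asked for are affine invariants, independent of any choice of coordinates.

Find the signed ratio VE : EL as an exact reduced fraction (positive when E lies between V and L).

VE:EL = 1/2

Set L = (0, 0), X = (1, 0), R = (0, 1); any affine frame gives the same invariant.
1. V lies on line XR with XV:VR = 3:4 ⇒ V = (4/7, 3/7)
2. T is the centroid of triangle LXV ⇒ T = (11/21, 1/7)
3. E is where the line through T parallel to XV meets line VL ⇒ E = (8/21, 2/7)
E = V + t·(L−V) with t = 1/3, so VE:EL = t:(1−t) = 1/3:2/3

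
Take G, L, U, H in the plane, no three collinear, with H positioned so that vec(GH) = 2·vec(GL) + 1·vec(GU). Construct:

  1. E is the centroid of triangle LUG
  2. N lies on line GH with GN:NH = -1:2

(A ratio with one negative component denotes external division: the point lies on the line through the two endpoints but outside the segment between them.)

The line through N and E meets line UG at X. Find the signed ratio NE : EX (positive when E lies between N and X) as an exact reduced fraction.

Choose coordinates G = (0, 0), L = (1, 0), U = (0, 1), H = (2, 1).
1. E is the centroid of triangle LUG ⇒ E = (1/3, 1/3)
2. N lies on line GH with GN:NH = -1:2 ⇒ N = (-2, -1)
line NE meets UG at X = (0, 1/7)
E = N + t·(X−N) with t = 7/6, so NE:EX = 7/6:-1/6

NE:EX = -7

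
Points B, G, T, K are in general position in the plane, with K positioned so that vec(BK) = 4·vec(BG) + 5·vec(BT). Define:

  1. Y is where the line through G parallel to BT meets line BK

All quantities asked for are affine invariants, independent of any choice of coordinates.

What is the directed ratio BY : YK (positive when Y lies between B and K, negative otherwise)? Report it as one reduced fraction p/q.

BY:YK = 1/3

Choose coordinates B = (0, 0), G = (1, 0), T = (0, 1), K = (4, 5).
1. Y is where the line through G parallel to BT meets line BK ⇒ Y = (1, 5/4)
Y = B + t·(K−B) with t = 1/4, so BY:YK = t:(1−t) = 1/4:3/4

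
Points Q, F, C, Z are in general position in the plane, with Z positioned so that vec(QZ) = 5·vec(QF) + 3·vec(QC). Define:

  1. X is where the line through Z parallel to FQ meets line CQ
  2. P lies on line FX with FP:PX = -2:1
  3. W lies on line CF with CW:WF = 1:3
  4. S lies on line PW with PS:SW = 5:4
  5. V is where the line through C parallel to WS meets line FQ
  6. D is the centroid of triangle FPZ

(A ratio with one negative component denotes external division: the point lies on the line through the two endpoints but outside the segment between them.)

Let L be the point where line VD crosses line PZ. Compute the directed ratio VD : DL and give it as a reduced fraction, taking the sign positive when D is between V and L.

VD:DL = 78/35

Choose coordinates Q = (0, 0), F = (1, 0), C = (0, 1), Z = (5, 3).
1. X is where the line through Z parallel to FQ meets line CQ ⇒ X = (0, 3)
2. P lies on line FX with FP:PX = -2:1 ⇒ P = (-1, 6)
3. W lies on line CF with CW:WF = 1:3 ⇒ W = (1/4, 3/4)
4. S lies on line PW with PS:SW = 5:4 ⇒ S = (-11/36, 37/12)
5. V is where the line through C parallel to WS meets line FQ ⇒ V = (5/21, 0)
6. D is the centroid of triangle FPZ ⇒ D = (5/3, 3)
line VD meets PZ at L = (30/13, 113/26)
D = V + t·(L−V) with t = 78/113, so VD:DL = 78/113:35/113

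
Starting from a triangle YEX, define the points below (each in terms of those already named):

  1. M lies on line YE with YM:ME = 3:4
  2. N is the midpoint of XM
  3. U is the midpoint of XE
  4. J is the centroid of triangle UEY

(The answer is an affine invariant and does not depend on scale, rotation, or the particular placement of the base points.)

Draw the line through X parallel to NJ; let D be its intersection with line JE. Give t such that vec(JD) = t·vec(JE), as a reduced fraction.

t = 3/5

Set Y = (0, 0), E = (1, 0), X = (0, 1); any affine frame gives the same invariant.
1. M lies on line YE with YM:ME = 3:4 ⇒ M = (3/7, 0)
2. N is the midpoint of XM ⇒ N = (3/14, 1/2)
3. U is the midpoint of XE ⇒ U = (1/2, 1/2)
4. J is the centroid of triangle UEY ⇒ J = (1/2, 1/6)
through X parallel to NJ: direction (2/7, -1/3); meets JE at D = (4/5, 1/15)
D = J + t·(E−J) with t = 3/5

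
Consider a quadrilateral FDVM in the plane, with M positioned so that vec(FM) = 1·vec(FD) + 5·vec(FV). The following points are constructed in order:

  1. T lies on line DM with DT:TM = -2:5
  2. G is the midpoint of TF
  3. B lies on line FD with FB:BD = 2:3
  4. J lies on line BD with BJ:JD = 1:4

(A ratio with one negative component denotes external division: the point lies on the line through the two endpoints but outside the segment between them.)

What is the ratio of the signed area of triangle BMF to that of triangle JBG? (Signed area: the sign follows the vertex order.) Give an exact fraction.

[BMF]:[JBG] = 10

Assign F = (0, 0), D = (1, 0), V = (0, 1), M = (1, 5) — the answer is frame-independent, so this choice is without loss of generality.
1. T lies on line DM with DT:TM = -2:5 ⇒ T = (1, -10/3)
2. G is the midpoint of TF ⇒ G = (1/2, -5/3)
3. B lies on line FD with FB:BD = 2:3 ⇒ B = (2/5, 0)
4. J lies on line BD with BJ:JD = 1:4 ⇒ J = (13/25, 0)
2·[BMF] = 2, 2·[JBG] = 1/5
[BMF]:[JBG] = 2:1/5 = 10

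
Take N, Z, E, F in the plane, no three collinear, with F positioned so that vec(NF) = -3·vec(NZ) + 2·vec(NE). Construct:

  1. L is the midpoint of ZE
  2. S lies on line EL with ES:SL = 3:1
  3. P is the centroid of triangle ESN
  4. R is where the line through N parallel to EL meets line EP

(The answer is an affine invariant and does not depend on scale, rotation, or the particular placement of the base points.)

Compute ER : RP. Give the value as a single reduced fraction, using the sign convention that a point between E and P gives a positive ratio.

ER:RP = -3/2

Set N = (0, 0), Z = (1, 0), E = (0, 1), F = (-3, 2); any affine frame gives the same invariant.
1. L is the midpoint of ZE ⇒ L = (1/2, 1/2)
2. S lies on line EL with ES:SL = 3:1 ⇒ S = (3/8, 5/8)
3. P is the centroid of triangle ESN ⇒ P = (1/8, 13/24)
4. R is where the line through N parallel to EL meets line EP ⇒ R = (3/8, -3/8)
R = E + t·(P−E) with t = 3, so ER:RP = t:(1−t) = 3:-2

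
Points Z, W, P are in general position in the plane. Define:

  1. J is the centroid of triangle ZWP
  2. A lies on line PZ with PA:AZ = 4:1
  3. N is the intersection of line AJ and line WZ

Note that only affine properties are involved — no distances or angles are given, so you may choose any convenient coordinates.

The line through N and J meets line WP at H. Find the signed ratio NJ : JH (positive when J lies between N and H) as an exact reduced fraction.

NJ:JH = 7/2

Choose coordinates Z = (0, 0), W = (1, 0), P = (0, 1).
1. J is the centroid of triangle ZWP ⇒ J = (1/3, 1/3)
2. A lies on line PZ with PA:AZ = 4:1 ⇒ A = (0, 1/5)
3. N is the intersection of line AJ and line WZ ⇒ N = (-1/2, 0)
line NJ meets WP at H = (4/7, 3/7)
J = N + t·(H−N) with t = 7/9, so NJ:JH = 7/9:2/9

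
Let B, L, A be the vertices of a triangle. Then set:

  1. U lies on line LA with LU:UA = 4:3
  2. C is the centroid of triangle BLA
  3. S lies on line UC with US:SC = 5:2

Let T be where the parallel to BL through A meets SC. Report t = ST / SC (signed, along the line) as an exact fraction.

t = -44/5

Work in coordinates with B = (0, 0), L = (1, 0), A = (0, 1).
1. U lies on line LA with LU:UA = 4:3 ⇒ U = (3/7, 4/7)
2. C is the centroid of triangle BLA ⇒ C = (1/3, 1/3)
3. S lies on line UC with US:SC = 5:2 ⇒ S = (53/147, 59/147)
through A parallel to BL: direction (1, 0); meets SC at T = (3/5, 1)
T = S + t·(C−S) with t = -44/5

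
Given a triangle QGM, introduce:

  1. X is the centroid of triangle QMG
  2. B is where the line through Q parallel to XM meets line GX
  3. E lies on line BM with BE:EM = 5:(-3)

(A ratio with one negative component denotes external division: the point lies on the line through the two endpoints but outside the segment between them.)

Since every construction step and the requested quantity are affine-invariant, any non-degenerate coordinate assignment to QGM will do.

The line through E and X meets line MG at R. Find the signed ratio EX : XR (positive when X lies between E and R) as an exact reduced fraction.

EX:XR = -4

Assign Q = (0, 0), G = (1, 0), M = (0, 1) — the answer is frame-independent, so this choice is without loss of generality.
1. X is the centroid of triangle QMG ⇒ X = (1/3, 1/3)
2. B is where the line through Q parallel to XM meets line GX ⇒ B = (-1/3, 2/3)
3. E lies on line BM with BE:EM = 5:(-3) ⇒ E = (1/2, 3/2)
line EX meets MG at R = (3/8, 5/8)
X = E + t·(R−E) with t = 4/3, so EX:XR = 4/3:-1/3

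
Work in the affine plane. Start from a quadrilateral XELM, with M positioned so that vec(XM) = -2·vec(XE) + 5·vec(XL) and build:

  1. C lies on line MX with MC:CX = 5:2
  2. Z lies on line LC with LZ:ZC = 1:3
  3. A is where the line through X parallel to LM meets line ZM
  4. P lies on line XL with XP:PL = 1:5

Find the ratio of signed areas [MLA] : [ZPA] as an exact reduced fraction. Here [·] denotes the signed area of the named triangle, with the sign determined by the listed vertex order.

[MLA]:[ZPA] = -42/115

Choose coordinates X = (0, 0), E = (1, 0), L = (0, 1), M = (-2, 5).
1. C lies on line MX with MC:CX = 5:2 ⇒ C = (-4/7, 10/7)
2. Z lies on line LC with LZ:ZC = 1:3 ⇒ Z = (-1/7, 31/28)
3. A is where the line through X parallel to LM meets line ZM ⇒ A = (42/5, -84/5)
4. P lies on line XL with XP:PL = 1:5 ⇒ P = (0, 1/6)
2·[MLA] = -2, 2·[ZPA] = 115/21
[MLA]:[ZPA] = -2:115/21 = -42/115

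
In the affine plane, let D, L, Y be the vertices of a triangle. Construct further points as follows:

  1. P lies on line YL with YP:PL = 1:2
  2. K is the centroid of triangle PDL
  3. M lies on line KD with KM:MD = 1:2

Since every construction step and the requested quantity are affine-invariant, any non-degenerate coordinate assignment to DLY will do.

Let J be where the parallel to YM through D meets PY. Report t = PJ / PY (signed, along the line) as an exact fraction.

t = 13/5

Set D = (0, 0), L = (1, 0), Y = (0, 1); any affine frame gives the same invariant.
1. P lies on line YL with YP:PL = 1:2 ⇒ P = (1/3, 2/3)
2. K is the centroid of triangle PDL ⇒ K = (4/9, 2/9)
3. M lies on line KD with KM:MD = 1:2 ⇒ M = (8/27, 4/27)
through D parallel to YM: direction (8/27, -23/27); meets PY at J = (-8/15, 23/15)
J = P + t·(Y−P) with t = 13/5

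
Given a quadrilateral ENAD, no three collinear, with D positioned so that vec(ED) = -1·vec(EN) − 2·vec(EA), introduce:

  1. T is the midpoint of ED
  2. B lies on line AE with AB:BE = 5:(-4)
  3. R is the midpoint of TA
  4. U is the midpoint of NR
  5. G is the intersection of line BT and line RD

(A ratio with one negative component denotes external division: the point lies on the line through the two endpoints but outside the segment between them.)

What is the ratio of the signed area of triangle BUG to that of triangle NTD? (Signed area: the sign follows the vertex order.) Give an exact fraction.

Assign E = (0, 0), N = (1, 0), A = (0, 1), D = (-1, -2) — the answer is frame-independent, so this choice is without loss of generality.
1. T is the midpoint of ED ⇒ T = (-1/2, -1)
2. B lies on line AE with AB:BE = 5:(-4) ⇒ B = (0, -4)
3. R is the midpoint of TA ⇒ R = (-1/4, 0)
4. U is the midpoint of NR ⇒ U = (3/8, 0)
5. G is the intersection of line BT and line RD ⇒ G = (-7/13, -10/13)
2·[BUG] = 175/52, 2·[NTD] = 1
[BUG]:[NTD] = 175/52:1 = 175/52

[BUG]:[NTD] = 175/52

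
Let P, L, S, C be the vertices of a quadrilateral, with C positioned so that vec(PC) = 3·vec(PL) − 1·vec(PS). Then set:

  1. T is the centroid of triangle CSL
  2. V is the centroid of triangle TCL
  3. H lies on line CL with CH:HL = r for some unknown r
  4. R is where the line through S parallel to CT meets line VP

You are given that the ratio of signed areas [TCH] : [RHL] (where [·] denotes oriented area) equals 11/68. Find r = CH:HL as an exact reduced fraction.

Assign P = (0, 0), L = (1, 0), S = (0, 1), C = (3, -1) — the answer is frame-independent, so this choice is without loss of generality.
1. T is the centroid of triangle CSL ⇒ T = (4/3, 0)
2. V is the centroid of triangle TCL ⇒ V = (16/9, -1/3)
3. With CH:HL = r, write λ = r/(r+1) so H = C + λ·(L−C); H is affine-linear in λ
4. R is where the line through S parallel to CT meets line VP ⇒ R = (80/33, -5/11)
Every point depending on H is an affine combination of H and λ-independent points, so each such coordinate is linear in λ; the λ² term in each signed area is a multiple of (L−C)×(L−C) = 0, so 2·[TCH] and 2·[RHL] are each linear in λ. Evaluating at λ=0 and λ=1:
  2·[TCH] = -1/3·λ,   2·[RHL] = 17/33·λ − 17/33
So [TCH]:[RHL] = (-1/3·λ) / (17/33·λ − 17/33). Setting this equal to 11/68:
  -1/3·λ = 11/68·(17/33·λ − 17/33)  ⇒  λ = 1/5
Then r = λ/(1−λ) = (1/5)/(4/5) = 1/4. Check: with r = 1/4, H = (13/5, -4/5) and [TCH]:[RHL] = 11/68 as required.

r = 1/4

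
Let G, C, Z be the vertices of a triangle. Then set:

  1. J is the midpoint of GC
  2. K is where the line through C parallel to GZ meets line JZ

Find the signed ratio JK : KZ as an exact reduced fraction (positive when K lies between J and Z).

Work in coordinates with G = (0, 0), C = (1, 0), Z = (0, 1).
1. J is the midpoint of GC ⇒ J = (1/2, 0)
2. K is where the line through C parallel to GZ meets line JZ ⇒ K = (1, -1)
K = J + t·(Z−J) with t = -1, so JK:KZ = t:(1−t) = -1:2

JK:KZ = -1/2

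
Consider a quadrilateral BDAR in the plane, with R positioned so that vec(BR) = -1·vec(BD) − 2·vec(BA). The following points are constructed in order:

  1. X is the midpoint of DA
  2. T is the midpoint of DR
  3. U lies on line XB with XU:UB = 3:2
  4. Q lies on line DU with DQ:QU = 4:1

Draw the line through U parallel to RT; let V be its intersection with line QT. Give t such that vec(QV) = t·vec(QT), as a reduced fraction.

t = -1/4

Work in coordinates with B = (0, 0), D = (1, 0), A = (0, 1), R = (-1, -2).
1. X is the midpoint of DA ⇒ X = (1/2, 1/2)
2. T is the midpoint of DR ⇒ T = (0, -1)
3. U lies on line XB with XU:UB = 3:2 ⇒ U = (1/5, 1/5)
4. Q lies on line DU with DQ:QU = 4:1 ⇒ Q = (9/25, 4/25)
through U parallel to RT: direction (1, 1); meets QT at V = (9/20, 9/20)
V = Q + t·(T−Q) with t = -1/4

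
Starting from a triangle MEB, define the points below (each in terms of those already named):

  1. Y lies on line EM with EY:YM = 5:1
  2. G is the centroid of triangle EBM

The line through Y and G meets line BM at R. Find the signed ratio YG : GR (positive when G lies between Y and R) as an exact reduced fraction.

Set M = (0, 0), E = (1, 0), B = (0, 1); any affine frame gives the same invariant.
1. Y lies on line EM with EY:YM = 5:1 ⇒ Y = (1/6, 0)
2. G is the centroid of triangle EBM ⇒ G = (1/3, 1/3)
line YG meets BM at R = (0, -1/3)
G = Y + t·(R−Y) with t = -1, so YG:GR = -1:2

YG:GR = -1/2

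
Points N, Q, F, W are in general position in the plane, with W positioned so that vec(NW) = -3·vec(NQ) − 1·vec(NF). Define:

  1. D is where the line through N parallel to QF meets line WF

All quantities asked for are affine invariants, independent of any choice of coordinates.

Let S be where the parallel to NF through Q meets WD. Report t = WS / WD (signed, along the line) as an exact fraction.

Choose coordinates N = (0, 0), Q = (1, 0), F = (0, 1), W = (-3, -1).
1. D is where the line through N parallel to QF meets line WF ⇒ D = (-3/5, 3/5)
through Q parallel to NF: direction (0, 1); meets WD at S = (1, 5/3)
S = W + t·(D−W) with t = 5/3

t = 5/3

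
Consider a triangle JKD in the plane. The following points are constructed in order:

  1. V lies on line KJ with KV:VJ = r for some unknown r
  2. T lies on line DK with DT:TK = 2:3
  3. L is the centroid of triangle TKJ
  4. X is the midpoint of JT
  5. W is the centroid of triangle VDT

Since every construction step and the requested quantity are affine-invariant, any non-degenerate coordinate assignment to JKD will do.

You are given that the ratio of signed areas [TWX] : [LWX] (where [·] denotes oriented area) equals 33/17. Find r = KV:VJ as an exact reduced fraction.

Set J = (0, 0), K = (1, 0), D = (0, 1); any affine frame gives the same invariant.
1. With KV:VJ = r, write λ = r/(r+1) so V = K + λ·(J−K); V is affine-linear in λ
2. T lies on line DK with DT:TK = 2:3 ⇒ T = (2/5, 3/5)
3. L is the centroid of triangle TKJ ⇒ L = (7/15, 1/5)
4. X is the midpoint of JT ⇒ X = (1/5, 3/10)
5. W is the centroid of triangle VDT ⇒ W is an affine combination of earlier points and hence also affine-linear in λ
Every point depending on V is an affine combination of V and λ-independent points, so each such coordinate is linear in λ; the λ² term in each signed area is a multiple of (J−K)×(J−K) = 0, so 2·[TWX] and 2·[LWX] are each linear in λ. Evaluating at λ=0 and λ=1:
  2·[TWX] = 1/10·λ − 1/30,   2·[LWX] = -1/30·λ + 4/45
So [TWX]:[LWX] = (1/10·λ − 1/30) / (-1/30·λ + 4/45). Setting this equal to 33/17:
  1/10·λ − 1/30 = 33/17·(-1/30·λ + 4/45)  ⇒  λ = 5/4
Then r = λ/(1−λ) = (5/4)/(-1/4) = -5. Check: with r = -5, V = (-1/4, 0) and [TWX]:[LWX] = 33/17 as required.

r = -5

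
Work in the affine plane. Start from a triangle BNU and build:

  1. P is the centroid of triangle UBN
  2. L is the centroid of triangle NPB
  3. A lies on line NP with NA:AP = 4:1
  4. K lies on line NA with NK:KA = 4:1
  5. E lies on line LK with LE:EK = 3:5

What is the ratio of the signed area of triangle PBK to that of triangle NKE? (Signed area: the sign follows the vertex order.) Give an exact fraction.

[PBK]:[NKE] = 27/10

Choose coordinates B = (0, 0), N = (1, 0), U = (0, 1).
1. P is the centroid of triangle UBN ⇒ P = (1/3, 1/3)
2. L is the centroid of triangle NPB ⇒ L = (4/9, 1/9)
3. A lies on line NP with NA:AP = 4:1 ⇒ A = (7/15, 4/15)
4. K lies on line NA with NK:KA = 4:1 ⇒ K = (43/75, 16/75)
5. E lies on line LK with LE:EK = 3:5 ⇒ E = (887/1800, 269/1800)
2·[PBK] = 3/25, 2·[NKE] = 2/45
[PBK]:[NKE] = 3/25:2/45 = 27/10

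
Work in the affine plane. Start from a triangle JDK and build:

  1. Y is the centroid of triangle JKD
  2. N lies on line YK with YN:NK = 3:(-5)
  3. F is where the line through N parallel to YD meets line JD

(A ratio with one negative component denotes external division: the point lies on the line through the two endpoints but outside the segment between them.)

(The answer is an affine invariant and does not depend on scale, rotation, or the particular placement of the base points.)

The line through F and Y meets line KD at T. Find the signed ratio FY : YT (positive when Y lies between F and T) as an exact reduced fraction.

FY:YT = 7/2

Work in coordinates with J = (0, 0), D = (1, 0), K = (0, 1).
1. Y is the centroid of triangle JKD ⇒ Y = (1/3, 1/3)
2. N lies on line YK with YN:NK = 3:(-5) ⇒ N = (5/6, -2/3)
3. F is where the line through N parallel to YD meets line JD ⇒ F = (-1/2, 0)
line FY meets KD at T = (4/7, 3/7)
Y = F + t·(T−F) with t = 7/9, so FY:YT = 7/9:2/9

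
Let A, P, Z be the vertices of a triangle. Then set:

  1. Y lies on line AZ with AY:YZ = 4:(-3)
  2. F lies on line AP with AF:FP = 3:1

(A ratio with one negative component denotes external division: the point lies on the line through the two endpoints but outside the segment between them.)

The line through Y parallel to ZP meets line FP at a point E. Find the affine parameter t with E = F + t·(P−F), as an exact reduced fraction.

Choose coordinates A = (0, 0), P = (1, 0), Z = (0, 1).
1. Y lies on line AZ with AY:YZ = 4:(-3) ⇒ Y = (0, 4)
2. F lies on line AP with AF:FP = 3:1 ⇒ F = (3/4, 0)
through Y parallel to ZP: direction (1, -1); meets FP at E = (4, 0)
E = F + t·(P−F) with t = 13

t = 13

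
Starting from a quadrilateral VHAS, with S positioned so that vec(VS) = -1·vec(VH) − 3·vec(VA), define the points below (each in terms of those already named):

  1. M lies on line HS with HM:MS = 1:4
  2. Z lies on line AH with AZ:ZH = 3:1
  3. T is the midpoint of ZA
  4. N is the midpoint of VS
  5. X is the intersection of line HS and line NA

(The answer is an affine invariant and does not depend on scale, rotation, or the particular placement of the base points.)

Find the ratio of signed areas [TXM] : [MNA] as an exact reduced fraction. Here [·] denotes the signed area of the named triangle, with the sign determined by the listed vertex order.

[TXM]:[MNA] = -25/28

Work in coordinates with V = (0, 0), H = (1, 0), A = (0, 1), S = (-1, -3).
1. M lies on line HS with HM:MS = 1:4 ⇒ M = (3/5, -3/5)
2. Z lies on line AH with AZ:ZH = 3:1 ⇒ Z = (3/4, 1/4)
3. T is the midpoint of ZA ⇒ T = (3/8, 5/8)
4. N is the midpoint of VS ⇒ N = (-1/2, -3/2)
5. X is the intersection of line HS and line NA ⇒ X = (-5/7, -18/7)
2·[TXM] = 115/56, 2·[MNA] = -23/10
[TXM]:[MNA] = 115/56:-23/10 = -25/28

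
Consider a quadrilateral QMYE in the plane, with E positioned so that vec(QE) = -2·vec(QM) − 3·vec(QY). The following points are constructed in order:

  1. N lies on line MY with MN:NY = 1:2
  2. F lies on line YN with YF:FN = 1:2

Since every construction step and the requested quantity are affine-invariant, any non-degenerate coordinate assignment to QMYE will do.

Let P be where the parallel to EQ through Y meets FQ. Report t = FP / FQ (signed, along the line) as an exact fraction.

Choose coordinates Q = (0, 0), M = (1, 0), Y = (0, 1), E = (-2, -3).
1. N lies on line MY with MN:NY = 1:2 ⇒ N = (2/3, 1/3)
2. F lies on line YN with YF:FN = 1:2 ⇒ F = (2/9, 7/9)
through Y parallel to EQ: direction (2, 3); meets FQ at P = (1/2, 7/4)
P = F + t·(Q−F) with t = -5/4

t = -5/4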